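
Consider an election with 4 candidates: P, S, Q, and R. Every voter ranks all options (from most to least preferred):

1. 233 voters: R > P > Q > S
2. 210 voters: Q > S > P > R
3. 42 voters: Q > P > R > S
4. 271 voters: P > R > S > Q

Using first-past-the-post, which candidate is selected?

First-place votes: P 271, S 0, Q 252, R 233.
P has the most first-place votes.

P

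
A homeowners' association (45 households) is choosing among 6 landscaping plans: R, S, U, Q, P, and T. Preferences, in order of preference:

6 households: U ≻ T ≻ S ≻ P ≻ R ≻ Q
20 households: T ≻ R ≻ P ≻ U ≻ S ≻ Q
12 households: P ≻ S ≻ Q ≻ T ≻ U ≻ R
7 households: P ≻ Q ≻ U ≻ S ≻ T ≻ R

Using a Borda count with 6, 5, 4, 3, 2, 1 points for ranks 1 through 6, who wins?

R: 6·2 + 20·5 + 12·1 + 7·1 = 131
S: 6·4 + 20·2 + 12·5 + 7·3 = 145
U: 6·6 + 20·3 + 12·2 + 7·4 = 148
Q: 6·1 + 20·1 + 12·4 + 7·5 = 109
P: 6·3 + 20·4 + 12·6 + 7·6 = 212
T: 6·5 + 20·6 + 12·3 + 7·2 = 200
P has the highest Borda score (212).

P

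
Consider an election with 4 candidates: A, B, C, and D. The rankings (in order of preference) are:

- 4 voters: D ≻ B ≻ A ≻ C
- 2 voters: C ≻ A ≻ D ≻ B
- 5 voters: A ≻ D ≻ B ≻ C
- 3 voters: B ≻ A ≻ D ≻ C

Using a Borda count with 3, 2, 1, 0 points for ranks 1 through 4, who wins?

A: 4·1 + 2·2 + 5·3 + 3·2 = 29
B: 4·2 + 2·0 + 5·1 + 3·3 = 22
C: 4·0 + 2·3 + 5·0 + 3·0 = 6
D: 4·3 + 2·1 + 5·2 + 3·1 = 27
A has the highest Borda score (29).

A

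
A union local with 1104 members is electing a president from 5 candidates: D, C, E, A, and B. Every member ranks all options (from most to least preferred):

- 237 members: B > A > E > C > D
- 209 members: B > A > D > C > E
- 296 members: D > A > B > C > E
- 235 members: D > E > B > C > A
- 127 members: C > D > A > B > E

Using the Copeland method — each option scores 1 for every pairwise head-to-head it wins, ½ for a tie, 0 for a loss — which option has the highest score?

D: beats C, E, A, and B → score 4.
C: beats E; loses to D, A, and B → score 1.
E: loses to D, C, A, and B → score 0.
A: beats C and E; loses to D and B → score 2.
B: beats C, E, and A; loses to D → score 3.
D has the best pairwise record.

D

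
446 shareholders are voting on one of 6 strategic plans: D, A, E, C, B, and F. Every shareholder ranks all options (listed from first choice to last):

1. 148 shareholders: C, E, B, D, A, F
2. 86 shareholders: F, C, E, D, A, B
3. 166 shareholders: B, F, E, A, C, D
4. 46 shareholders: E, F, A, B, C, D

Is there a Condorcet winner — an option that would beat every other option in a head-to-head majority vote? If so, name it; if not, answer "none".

none

Checking pairwise contests:
E beats D 446–0.
D beats A 234–212.
C beats E 234–212.
F beats C 298–148.
E beats B 280–166.
B beats F 314–132.
Every option loses at least one head-to-head, so there is no Condorcet winner.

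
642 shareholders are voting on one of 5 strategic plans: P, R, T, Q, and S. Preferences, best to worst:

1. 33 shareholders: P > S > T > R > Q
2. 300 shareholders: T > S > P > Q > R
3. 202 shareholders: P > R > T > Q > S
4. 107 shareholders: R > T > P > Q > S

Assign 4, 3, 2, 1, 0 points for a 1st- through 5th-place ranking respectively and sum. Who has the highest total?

P: 33·4 + 300·2 + 202·4 + 107·2 = 1754
R: 33·1 + 300·0 + 202·3 + 107·4 = 1067
T: 33·2 + 300·4 + 202·2 + 107·3 = 1991
Q: 33·0 + 300·1 + 202·1 + 107·1 = 609
S: 33·3 + 300·3 + 202·0 + 107·0 = 999
T has the highest Borda score (1991).

T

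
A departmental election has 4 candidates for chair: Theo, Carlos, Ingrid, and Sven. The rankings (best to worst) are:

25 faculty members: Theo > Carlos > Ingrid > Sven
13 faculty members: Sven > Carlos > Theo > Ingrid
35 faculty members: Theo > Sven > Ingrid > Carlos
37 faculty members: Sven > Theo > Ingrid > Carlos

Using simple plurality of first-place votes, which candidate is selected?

First-place votes: Theo 60, Carlos 0, Ingrid 0, Sven 50.
Theo has the most first-place votes.

Theo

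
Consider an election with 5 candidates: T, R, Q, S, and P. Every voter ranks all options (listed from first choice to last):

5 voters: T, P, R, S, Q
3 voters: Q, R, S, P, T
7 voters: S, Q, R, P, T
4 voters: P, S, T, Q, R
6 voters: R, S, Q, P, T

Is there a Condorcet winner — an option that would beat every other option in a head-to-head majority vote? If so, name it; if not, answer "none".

none

Checking pairwise contests:
R beats T 16–9.
Q beats R 14–11.
S beats Q 22–3.
R beats S 14–11.
R beats P 16–9.
Every option loses at least one head-to-head, so there is no Condorcet winner.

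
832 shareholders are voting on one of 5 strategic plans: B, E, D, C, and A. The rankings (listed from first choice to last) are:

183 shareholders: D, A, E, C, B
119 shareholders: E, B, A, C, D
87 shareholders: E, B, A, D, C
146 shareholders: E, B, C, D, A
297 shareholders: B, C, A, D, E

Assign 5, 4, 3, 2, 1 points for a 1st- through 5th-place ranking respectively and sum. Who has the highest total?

B: 183·1 + 119·4 + 87·4 + 146·4 + 297·5 = 3076
E: 183·3 + 119·5 + 87·5 + 146·5 + 297·1 = 2606
D: 183·5 + 119·1 + 87·2 + 146·2 + 297·2 = 2094
C: 183·2 + 119·2 + 87·1 + 146·3 + 297·4 = 2317
A: 183·4 + 119·3 + 87·3 + 146·1 + 297·3 = 2387
B has the highest Borda score (3076).

B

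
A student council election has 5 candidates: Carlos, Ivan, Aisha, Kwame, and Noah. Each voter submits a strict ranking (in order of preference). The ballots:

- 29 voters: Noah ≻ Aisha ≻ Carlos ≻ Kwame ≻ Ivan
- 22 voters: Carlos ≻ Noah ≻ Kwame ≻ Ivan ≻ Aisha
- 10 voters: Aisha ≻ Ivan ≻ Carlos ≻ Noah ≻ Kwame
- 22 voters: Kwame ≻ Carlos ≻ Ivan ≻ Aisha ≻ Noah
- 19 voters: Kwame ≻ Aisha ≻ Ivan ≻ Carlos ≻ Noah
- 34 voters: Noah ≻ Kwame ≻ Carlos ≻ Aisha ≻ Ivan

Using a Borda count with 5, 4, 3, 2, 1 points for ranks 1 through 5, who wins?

Kwame

Carlos: 29·3 + 22·5 + 10·3 + 22·4 + 19·2 + 34·3 = 455
Ivan: 29·1 + 22·2 + 10·4 + 22·3 + 19·3 + 34·1 = 270
Aisha: 29·4 + 22·1 + 10·5 + 22·2 + 19·4 + 34·2 = 376
Kwame: 29·2 + 22·3 + 10·1 + 22·5 + 19·5 + 34·4 = 475
Noah: 29·5 + 22·4 + 10·2 + 22·1 + 19·1 + 34·5 = 464
Kwame has the highest Borda score (475).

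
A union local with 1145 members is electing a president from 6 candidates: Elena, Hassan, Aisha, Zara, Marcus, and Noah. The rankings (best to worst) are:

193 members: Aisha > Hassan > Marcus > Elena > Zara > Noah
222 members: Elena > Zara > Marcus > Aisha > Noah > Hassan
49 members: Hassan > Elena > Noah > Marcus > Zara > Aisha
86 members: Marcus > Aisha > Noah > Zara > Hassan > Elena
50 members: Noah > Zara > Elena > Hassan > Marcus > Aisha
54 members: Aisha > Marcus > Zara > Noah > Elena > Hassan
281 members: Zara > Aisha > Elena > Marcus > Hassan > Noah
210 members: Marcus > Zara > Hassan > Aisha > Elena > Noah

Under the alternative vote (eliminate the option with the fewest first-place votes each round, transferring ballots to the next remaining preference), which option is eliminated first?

Hassan

Round 1: Elena 222, Hassan 49, Aisha 247, Zara 281, Marcus 296, Noah 50. Eliminate Hassan.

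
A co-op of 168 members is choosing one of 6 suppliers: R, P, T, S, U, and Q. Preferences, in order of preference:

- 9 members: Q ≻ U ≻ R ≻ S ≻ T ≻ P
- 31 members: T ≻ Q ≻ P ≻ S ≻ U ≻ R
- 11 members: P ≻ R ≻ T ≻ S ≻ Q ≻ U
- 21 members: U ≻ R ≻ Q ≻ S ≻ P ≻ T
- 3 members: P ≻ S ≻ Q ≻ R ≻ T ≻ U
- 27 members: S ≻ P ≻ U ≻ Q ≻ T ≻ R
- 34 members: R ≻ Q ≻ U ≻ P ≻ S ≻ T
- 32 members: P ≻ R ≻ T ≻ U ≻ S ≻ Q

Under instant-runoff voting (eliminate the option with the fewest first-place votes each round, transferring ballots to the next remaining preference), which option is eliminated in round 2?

S

Round 1: R 34, P 46, T 31, S 27, U 21, Q 9. Eliminate Q.
Round 2: R 34, P 46, T 31, S 27, U 30. Eliminate S.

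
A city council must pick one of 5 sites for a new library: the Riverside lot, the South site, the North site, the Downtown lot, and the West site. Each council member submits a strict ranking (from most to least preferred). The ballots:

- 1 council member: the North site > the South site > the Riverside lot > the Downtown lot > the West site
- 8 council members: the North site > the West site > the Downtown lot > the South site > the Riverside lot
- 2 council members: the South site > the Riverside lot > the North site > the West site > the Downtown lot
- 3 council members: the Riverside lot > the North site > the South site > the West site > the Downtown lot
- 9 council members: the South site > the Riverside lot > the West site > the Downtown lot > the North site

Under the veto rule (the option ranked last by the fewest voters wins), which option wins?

the South site

Last-place votes: the Riverside lot 8, the South site 0, the North site 9, the Downtown lot 5, the West site 1.
the South site is ranked last by the fewest voters, so the South site wins.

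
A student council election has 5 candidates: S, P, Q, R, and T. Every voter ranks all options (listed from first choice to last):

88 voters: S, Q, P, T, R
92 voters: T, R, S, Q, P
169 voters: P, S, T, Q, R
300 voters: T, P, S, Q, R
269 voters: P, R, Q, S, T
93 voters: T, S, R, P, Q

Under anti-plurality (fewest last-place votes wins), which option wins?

Last-place votes: S 0, P 92, Q 93, R 557, T 269.
S is ranked last by the fewest voters, so S wins.

S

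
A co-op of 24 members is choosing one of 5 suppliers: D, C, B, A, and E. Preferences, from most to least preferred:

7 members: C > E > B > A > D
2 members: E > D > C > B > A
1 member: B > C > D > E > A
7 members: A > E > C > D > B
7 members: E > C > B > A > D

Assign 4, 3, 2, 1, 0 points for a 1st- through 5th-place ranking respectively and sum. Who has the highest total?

D: 7·0 + 2·3 + 1·2 + 7·1 + 7·0 = 15
C: 7·4 + 2·2 + 1·3 + 7·2 + 7·3 = 70
B: 7·2 + 2·1 + 1·4 + 7·0 + 7·2 = 34
A: 7·1 + 2·0 + 1·0 + 7·4 + 7·1 = 42
E: 7·3 + 2·4 + 1·1 + 7·3 + 7·4 = 79
E has the highest Borda score (79).

E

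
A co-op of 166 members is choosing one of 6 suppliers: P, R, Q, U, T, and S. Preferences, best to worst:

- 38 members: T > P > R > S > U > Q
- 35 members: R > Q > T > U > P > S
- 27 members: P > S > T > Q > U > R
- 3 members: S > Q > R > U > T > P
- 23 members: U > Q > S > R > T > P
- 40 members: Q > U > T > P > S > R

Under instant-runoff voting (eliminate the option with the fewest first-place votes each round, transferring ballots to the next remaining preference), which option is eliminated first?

Round 1: P 27, R 35, Q 40, U 23, T 38, S 3. Eliminate S.

S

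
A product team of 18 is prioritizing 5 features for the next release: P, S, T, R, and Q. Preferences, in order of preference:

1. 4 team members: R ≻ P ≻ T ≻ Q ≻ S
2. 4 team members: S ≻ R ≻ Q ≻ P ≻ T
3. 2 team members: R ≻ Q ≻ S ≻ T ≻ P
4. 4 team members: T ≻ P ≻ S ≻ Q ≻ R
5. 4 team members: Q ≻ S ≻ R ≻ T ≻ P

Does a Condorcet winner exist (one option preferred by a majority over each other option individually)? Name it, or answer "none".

Checking pairwise contests:
S beats P 10–8.
Q beats S 10–8.
S beats T 10–8.
S beats R 12–6.
R beats Q 10–8.
Every option loses at least one head-to-head, so there is no Condorcet winner.

none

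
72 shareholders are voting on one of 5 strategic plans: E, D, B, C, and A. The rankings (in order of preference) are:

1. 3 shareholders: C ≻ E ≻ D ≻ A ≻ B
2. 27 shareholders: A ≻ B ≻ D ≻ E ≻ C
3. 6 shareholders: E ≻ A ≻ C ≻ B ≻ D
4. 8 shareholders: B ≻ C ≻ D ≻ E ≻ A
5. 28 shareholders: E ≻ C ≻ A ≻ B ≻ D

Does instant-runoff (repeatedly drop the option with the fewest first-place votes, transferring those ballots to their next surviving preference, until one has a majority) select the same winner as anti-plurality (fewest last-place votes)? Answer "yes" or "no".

Instant-runoff — R1 E 34, D 0, B 8, C 3, A 27 (D out); R2 E 34, B 8, C 3, A 27 (C out); R3 E 37, B 8, A 27 (E winner). Winner: E.
Anti-plurality — last-place votes: E 0, D 34, B 3, C 27, A 8. Winner: E.
The two methods agree.

yes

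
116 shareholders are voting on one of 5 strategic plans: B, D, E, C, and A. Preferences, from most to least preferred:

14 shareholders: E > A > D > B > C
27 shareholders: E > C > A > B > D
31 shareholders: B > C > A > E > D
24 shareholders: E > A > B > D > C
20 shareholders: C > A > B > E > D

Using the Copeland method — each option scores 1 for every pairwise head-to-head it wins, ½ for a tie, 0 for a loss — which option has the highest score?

E

B: beats D and C; loses to E and A → score 2.
D: loses to B, E, C, and A → score 0.
E: beats B, D, C, and A → score 4.
C: beats D and A; loses to B and E → score 2.
A: beats B and D; loses to E and C → score 2.
E has the best pairwise record.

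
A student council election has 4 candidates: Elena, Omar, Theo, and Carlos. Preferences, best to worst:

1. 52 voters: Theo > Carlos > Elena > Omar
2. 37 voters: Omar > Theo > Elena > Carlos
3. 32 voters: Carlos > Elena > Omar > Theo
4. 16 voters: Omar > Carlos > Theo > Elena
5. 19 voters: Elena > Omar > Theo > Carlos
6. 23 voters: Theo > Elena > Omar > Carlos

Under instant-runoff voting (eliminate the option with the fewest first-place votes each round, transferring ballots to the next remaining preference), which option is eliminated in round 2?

Round 1: Elena 19, Omar 53, Theo 75, Carlos 32. Eliminate Elena.
Round 2: Omar 72, Theo 75, Carlos 32. Eliminate Carlos.

Carlos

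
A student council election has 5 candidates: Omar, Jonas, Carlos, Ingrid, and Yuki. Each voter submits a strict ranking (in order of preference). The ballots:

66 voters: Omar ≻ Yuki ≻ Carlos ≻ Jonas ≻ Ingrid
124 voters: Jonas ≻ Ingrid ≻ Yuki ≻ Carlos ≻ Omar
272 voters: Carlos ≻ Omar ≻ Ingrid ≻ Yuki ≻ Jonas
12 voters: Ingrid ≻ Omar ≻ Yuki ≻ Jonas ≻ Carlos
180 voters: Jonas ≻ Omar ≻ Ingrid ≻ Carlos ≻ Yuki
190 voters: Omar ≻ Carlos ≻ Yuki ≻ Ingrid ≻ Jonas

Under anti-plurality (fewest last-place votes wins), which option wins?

Last-place votes: Omar 124, Jonas 462, Carlos 12, Ingrid 66, Yuki 180.
Carlos is ranked last by the fewest voters, so Carlos wins.

Carlos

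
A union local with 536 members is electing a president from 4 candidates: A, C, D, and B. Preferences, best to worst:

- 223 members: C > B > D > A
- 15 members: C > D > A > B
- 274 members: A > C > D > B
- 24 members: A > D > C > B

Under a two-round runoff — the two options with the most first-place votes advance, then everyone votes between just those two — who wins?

Round 1 first-place votes: A 298, C 238, D 0, B 0.
A and C advance.
Runoff: A is preferred to C by 298 voters; C by 238.
A wins the runoff.

A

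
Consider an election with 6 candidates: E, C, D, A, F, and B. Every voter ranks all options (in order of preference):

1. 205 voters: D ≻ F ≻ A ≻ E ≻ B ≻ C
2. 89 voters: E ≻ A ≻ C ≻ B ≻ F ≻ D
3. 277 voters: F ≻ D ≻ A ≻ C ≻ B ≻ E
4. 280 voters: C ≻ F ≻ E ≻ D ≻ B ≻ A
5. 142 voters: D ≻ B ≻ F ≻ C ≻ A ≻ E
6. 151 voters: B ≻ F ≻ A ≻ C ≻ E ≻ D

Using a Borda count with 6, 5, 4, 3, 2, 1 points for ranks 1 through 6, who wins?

E: 205·3 + 89·6 + 277·1 + 280·4 + 142·1 + 151·2 = 2990
C: 205·1 + 89·4 + 277·3 + 280·6 + 142·3 + 151·3 = 3951
D: 205·6 + 89·1 + 277·5 + 280·3 + 142·6 + 151·1 = 4547
A: 205·4 + 89·5 + 277·4 + 280·1 + 142·2 + 151·4 = 3541
F: 205·5 + 89·2 + 277·6 + 280·5 + 142·4 + 151·5 = 5588
B: 205·2 + 89·3 + 277·2 + 280·2 + 142·5 + 151·6 = 3407
F has the highest Borda score (5588).

F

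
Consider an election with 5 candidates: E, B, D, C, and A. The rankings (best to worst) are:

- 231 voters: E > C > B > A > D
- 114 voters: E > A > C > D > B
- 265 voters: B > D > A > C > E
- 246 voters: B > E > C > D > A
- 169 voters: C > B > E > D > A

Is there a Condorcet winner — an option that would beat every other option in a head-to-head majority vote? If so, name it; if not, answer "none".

Checking pairwise contests:
B beats E 680–345.
C beats B 514–511.
E beats D 760–265.
E beats C 591–434.
E beats A 760–265.
Every option loses at least one head-to-head, so there is no Condorcet winner.

none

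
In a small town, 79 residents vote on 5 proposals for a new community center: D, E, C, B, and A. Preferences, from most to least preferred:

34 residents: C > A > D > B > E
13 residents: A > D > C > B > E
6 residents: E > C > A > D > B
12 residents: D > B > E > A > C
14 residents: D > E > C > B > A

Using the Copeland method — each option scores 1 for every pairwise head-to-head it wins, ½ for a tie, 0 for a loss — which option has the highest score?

C

D: beats E and B; loses to C and A → score 2.
E: loses to D, C, B, and A → score 0.
C: beats D, E, B, and A → score 4.
B: beats E; loses to D, C, and A → score 1.
A: beats D, E, and B; loses to C → score 3.
C has the best pairwise record.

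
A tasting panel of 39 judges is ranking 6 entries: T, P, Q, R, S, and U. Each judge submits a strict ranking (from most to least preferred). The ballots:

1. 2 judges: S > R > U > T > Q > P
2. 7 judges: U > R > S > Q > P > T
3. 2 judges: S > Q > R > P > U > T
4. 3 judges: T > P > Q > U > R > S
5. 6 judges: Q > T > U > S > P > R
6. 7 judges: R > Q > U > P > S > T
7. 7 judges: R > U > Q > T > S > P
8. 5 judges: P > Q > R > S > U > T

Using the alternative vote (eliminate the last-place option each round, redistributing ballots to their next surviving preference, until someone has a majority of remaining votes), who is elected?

R

Round 1: T 3, P 5, Q 6, R 14, S 4, U 7. Eliminate T.
Round 2: P 8, Q 6, R 14, S 4, U 7. Eliminate S.
Round 3: P 8, Q 8, R 16, U 7. Eliminate U.
Round 4: P 8, Q 8, R 23. R has a majority.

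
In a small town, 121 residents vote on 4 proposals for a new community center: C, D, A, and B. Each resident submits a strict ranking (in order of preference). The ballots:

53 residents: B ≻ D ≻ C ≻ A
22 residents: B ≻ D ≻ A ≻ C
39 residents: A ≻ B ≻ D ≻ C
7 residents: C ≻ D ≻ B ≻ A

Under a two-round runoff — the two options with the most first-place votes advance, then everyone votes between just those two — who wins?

Round 1 first-place votes: C 7, D 0, A 39, B 75.
B and A advance.
Runoff: B is preferred to A by 82 voters; A by 39.
B wins the runoff.

B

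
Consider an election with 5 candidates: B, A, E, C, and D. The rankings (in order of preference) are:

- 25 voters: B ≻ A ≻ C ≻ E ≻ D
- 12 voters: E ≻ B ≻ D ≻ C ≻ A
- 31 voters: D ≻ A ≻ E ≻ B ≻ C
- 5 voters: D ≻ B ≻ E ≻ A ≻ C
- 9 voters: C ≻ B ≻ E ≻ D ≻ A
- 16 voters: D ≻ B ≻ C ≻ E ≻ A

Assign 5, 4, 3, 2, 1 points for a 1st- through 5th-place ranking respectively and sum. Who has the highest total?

B: 25·5 + 12·4 + 31·2 + 5·4 + 9·4 + 16·4 = 355
A: 25·4 + 12·1 + 31·4 + 5·2 + 9·1 + 16·1 = 271
E: 25·2 + 12·5 + 31·3 + 5·3 + 9·3 + 16·2 = 277
C: 25·3 + 12·2 + 31·1 + 5·1 + 9·5 + 16·3 = 228
D: 25·1 + 12·3 + 31·5 + 5·5 + 9·2 + 16·5 = 339
B has the highest Borda score (355).

B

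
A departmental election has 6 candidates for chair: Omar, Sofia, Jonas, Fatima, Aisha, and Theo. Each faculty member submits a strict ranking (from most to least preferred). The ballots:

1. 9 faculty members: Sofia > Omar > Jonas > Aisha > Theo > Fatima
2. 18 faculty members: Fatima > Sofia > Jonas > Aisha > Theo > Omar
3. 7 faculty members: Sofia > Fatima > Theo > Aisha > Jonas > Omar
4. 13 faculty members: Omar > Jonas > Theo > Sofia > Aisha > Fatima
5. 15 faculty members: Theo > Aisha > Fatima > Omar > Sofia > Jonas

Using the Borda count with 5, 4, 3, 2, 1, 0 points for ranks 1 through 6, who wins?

Sofia

Omar: 9·4 + 18·0 + 7·0 + 13·5 + 15·2 = 131
Sofia: 9·5 + 18·4 + 7·5 + 13·2 + 15·1 = 193
Jonas: 9·3 + 18·3 + 7·1 + 13·4 + 15·0 = 140
Fatima: 9·0 + 18·5 + 7·4 + 13·0 + 15·3 = 163
Aisha: 9·2 + 18·2 + 7·2 + 13·1 + 15·4 = 141
Theo: 9·1 + 18·1 + 7·3 + 13·3 + 15·5 = 162
Sofia has the highest Borda score (193).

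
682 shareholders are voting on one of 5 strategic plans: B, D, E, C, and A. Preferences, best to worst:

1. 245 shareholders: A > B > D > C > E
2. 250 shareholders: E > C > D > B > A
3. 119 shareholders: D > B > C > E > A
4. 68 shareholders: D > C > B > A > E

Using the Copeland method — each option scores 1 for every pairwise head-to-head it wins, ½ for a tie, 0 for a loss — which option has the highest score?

D

B: beats E, C, and A; loses to D → score 3.
D: beats B, E, C, and A → score 4.
E: beats A; loses to B, D, and C → score 1.
C: beats E and A; loses to B and D → score 2.
A: loses to B, D, E, and C → score 0.
D has the best pairwise record.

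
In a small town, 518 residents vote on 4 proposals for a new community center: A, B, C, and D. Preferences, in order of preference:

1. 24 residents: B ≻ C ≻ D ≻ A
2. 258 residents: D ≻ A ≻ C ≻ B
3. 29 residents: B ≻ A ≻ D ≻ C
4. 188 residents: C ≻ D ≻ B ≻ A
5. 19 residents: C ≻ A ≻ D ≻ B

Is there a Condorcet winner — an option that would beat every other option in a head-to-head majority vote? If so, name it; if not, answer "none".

D vs A: 470–48 for D.
D vs B: 465–53 for D.
D vs C: 287–231 for D.
D beats every other option head-to-head.

D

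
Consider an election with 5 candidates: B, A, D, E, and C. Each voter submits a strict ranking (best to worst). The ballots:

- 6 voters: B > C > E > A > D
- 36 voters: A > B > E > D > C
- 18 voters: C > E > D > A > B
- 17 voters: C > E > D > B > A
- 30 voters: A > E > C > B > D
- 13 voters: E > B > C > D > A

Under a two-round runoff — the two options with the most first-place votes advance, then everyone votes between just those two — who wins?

A

Round 1 first-place votes: B 6, A 66, D 0, E 13, C 35.
A and C advance.
Runoff: A is preferred to C by 66 voters; C by 54.
A wins the runoff.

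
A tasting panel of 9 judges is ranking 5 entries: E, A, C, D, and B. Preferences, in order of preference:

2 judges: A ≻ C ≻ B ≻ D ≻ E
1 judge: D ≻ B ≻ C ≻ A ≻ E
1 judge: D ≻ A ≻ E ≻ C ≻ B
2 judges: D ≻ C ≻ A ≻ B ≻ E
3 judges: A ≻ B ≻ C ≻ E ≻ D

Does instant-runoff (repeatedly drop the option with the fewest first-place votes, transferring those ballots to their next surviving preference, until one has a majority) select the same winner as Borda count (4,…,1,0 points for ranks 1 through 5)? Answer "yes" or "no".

yes

Instant-runoff — R1 E 0, A 5, C 0, D 4, B 0 (A winner). Winner: A.
Borda — scores: E 5, A 28, C 21, D 18, B 18. Winner: A.
The two methods agree.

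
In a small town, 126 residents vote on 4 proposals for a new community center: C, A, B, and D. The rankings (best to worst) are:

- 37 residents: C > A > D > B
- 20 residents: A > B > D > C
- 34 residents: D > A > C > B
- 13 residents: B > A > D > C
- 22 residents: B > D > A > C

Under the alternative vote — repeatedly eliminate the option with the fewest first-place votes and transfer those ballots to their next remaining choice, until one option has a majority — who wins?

C

Round 1: C 37, A 20, B 35, D 34. Eliminate A.
Round 2: C 37, B 55, D 34. Eliminate D.
Round 3: C 71, B 55. C has a majority.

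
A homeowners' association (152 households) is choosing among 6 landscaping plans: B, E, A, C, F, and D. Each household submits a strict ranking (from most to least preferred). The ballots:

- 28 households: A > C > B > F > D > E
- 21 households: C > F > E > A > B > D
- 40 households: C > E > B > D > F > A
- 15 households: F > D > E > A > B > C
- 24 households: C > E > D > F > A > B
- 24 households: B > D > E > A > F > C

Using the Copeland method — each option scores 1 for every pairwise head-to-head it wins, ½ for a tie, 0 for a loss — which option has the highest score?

C

B: beats F and D; loses to E, A, and C → score 2.
E: beats B, A, F, and D; loses to C → score 4.
A: beats B; loses to E, C, F, and D → score 1.
C: beats B, E, A, F, and D → score 5.
F: beats A; loses to B, E, C, and D → score 1.
D: beats A and F; loses to B, E, and C → score 2.
C has the best pairwise record.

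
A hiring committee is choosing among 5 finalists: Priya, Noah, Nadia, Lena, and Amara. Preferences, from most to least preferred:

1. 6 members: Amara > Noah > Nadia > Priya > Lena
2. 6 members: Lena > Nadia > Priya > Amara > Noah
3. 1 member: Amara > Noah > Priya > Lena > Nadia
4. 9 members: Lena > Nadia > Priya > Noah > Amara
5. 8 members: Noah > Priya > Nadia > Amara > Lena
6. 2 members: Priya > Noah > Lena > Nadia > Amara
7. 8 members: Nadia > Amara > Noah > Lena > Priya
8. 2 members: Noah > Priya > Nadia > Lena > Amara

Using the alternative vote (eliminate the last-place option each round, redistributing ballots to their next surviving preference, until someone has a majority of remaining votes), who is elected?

Round 1: Priya 2, Noah 10, Nadia 8, Lena 15, Amara 7. Eliminate Priya.
Round 2: Noah 12, Nadia 8, Lena 15, Amara 7. Eliminate Amara.
Round 3: Noah 19, Nadia 8, Lena 15. Eliminate Nadia.
Round 4: Noah 27, Lena 15. Noah has a majority.

Noah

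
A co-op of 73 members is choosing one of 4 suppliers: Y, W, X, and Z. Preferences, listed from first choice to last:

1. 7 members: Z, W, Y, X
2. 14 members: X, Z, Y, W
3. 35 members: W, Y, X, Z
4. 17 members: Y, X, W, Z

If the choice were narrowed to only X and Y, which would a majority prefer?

Y

Voters preferring X to Y: 14; preferring Y to X: 59.
Y wins the head-to-head.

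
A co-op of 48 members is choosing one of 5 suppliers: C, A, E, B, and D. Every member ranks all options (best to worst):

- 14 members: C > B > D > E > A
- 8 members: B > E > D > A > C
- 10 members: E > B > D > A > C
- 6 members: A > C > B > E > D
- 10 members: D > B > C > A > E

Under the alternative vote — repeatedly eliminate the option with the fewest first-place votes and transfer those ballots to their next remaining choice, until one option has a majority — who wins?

C

Round 1: C 14, A 6, E 10, B 8, D 10. Eliminate A.
Round 2: C 20, E 10, B 8, D 10. Eliminate B.
Round 3: C 20, E 18, D 10. Eliminate D.
Round 4: C 30, E 18. C has a majority.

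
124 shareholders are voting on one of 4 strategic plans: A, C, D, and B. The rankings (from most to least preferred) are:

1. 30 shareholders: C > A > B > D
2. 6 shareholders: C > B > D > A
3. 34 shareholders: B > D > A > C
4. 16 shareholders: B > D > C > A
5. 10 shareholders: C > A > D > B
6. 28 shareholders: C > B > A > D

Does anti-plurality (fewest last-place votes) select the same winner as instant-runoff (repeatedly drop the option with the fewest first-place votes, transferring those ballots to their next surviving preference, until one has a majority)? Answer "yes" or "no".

Anti-plurality — last-place votes: A 22, C 34, D 58, B 10. Winner: B.
Instant-runoff — R1 A 0, C 74, D 0, B 50 (C winner). Winner: C.
The two methods disagree.

no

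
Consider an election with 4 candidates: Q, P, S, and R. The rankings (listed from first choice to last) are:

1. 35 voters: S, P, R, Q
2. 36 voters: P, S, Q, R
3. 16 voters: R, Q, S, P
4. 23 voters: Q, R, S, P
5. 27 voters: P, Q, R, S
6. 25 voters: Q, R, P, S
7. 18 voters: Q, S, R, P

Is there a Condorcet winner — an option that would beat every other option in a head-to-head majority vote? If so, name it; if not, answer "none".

none

Checking pairwise contests:
P beats Q 98–82.
S beats P 92–88.
Q beats S 109–71.
Q beats R 129–51.
Every option loses at least one head-to-head, so there is no Condorcet winner.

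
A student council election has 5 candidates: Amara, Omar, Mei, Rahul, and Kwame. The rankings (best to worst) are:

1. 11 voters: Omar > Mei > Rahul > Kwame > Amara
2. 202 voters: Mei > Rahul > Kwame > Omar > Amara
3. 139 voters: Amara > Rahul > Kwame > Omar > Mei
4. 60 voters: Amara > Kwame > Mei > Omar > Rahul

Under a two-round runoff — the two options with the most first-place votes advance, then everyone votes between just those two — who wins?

Mei

Round 1 first-place votes: Amara 199, Omar 11, Mei 202, Rahul 0, Kwame 0.
Mei and Amara advance.
Runoff: Mei is preferred to Amara by 213 voters; Amara by 199.
Mei wins the runoff.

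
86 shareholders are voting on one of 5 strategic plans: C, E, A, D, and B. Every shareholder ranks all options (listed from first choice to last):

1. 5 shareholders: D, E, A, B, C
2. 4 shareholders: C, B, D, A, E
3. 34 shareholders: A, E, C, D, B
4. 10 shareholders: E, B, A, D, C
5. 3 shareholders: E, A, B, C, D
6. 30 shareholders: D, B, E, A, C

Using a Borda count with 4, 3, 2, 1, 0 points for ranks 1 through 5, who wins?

E

C: 5·0 + 4·4 + 34·2 + 10·0 + 3·1 + 30·0 = 87
E: 5·3 + 4·0 + 34·3 + 10·4 + 3·4 + 30·2 = 229
A: 5·2 + 4·1 + 34·4 + 10·2 + 3·3 + 30·1 = 209
D: 5·4 + 4·2 + 34·1 + 10·1 + 3·0 + 30·4 = 192
B: 5·1 + 4·3 + 34·0 + 10·3 + 3·2 + 30·3 = 143
E has the highest Borda score (229).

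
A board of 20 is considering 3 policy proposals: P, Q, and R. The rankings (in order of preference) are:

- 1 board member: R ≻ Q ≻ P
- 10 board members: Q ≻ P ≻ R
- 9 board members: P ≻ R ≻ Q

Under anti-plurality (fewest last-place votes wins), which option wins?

P

Last-place votes: P 1, Q 9, R 10.
P is ranked last by the fewest voters, so P wins.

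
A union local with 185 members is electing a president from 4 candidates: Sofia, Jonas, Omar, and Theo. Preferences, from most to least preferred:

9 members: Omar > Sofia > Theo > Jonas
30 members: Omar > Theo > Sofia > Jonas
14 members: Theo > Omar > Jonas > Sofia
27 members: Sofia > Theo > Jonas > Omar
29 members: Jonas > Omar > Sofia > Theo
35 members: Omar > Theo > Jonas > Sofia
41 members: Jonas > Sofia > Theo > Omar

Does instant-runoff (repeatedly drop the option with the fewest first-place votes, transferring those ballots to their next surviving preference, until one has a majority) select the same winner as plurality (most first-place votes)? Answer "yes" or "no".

no

Instant-runoff — R1 Sofia 27, Jonas 70, Omar 74, Theo 14 (Theo out); R2 Sofia 27, Jonas 70, Omar 88 (Sofia out); R3 Jonas 97, Omar 88 (Jonas winner). Winner: Jonas.
Plurality — first-place votes: Sofia 27, Jonas 70, Omar 74, Theo 14. Winner: Omar.
The two methods disagree.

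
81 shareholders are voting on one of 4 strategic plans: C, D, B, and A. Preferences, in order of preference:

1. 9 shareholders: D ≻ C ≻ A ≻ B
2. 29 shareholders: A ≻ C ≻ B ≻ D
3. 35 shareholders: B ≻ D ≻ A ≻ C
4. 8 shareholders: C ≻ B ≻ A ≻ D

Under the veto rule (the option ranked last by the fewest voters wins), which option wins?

A

Last-place votes: C 35, D 37, B 9, A 0.
A is ranked last by the fewest voters, so A wins.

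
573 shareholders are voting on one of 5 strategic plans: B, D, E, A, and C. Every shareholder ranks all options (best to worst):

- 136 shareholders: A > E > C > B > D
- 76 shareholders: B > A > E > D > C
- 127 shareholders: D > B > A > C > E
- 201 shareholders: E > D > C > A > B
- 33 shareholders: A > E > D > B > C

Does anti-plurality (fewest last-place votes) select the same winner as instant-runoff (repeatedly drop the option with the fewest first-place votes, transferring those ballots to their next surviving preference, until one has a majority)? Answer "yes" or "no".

yes

Anti-plurality — last-place votes: B 201, D 136, E 127, A 0, C 109. Winner: A.
Instant-runoff — R1 B 76, D 127, E 201, A 169, C 0 (C out); R2 B 76, D 127, E 201, A 169 (B out); R3 D 127, E 201, A 245 (D out); R4 E 201, A 372 (A winner). Winner: A.
The two methods agree.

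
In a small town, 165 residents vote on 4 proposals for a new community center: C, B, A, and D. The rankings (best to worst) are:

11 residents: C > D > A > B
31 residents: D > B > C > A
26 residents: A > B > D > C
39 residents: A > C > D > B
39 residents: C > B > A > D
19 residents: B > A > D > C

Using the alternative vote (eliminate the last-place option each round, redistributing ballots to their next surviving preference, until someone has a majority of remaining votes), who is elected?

A

Round 1: C 50, B 19, A 65, D 31. Eliminate B.
Round 2: C 50, A 84, D 31. A has a majority.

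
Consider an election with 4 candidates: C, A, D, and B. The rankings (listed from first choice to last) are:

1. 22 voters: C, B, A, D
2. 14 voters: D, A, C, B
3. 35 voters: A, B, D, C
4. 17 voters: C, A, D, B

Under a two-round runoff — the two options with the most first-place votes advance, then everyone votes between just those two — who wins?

A

Round 1 first-place votes: C 39, A 35, D 14, B 0.
C and A advance.
Runoff: C is preferred to A by 39 voters; A by 49.
A wins the runoff.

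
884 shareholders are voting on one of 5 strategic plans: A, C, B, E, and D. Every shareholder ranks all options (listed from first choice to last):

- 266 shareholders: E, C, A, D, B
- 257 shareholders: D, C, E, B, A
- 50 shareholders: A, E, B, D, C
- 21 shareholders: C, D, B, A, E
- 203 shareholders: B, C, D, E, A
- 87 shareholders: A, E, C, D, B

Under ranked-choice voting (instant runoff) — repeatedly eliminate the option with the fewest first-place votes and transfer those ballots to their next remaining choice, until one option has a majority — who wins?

Round 1: A 137, C 21, B 203, E 266, D 257. Eliminate C.
Round 2: A 137, B 203, E 266, D 278. Eliminate A.
Round 3: B 203, E 403, D 278. Eliminate B.
Round 4: E 403, D 481. D has a majority.

D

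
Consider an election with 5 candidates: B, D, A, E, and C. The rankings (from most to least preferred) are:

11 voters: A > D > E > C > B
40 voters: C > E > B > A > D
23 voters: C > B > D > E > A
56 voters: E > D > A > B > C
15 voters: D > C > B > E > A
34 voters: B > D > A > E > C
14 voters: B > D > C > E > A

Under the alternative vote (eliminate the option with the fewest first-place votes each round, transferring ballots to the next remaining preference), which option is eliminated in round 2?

Round 1: B 48, D 15, A 11, E 56, C 63. Eliminate A.
Round 2: B 48, D 26, E 56, C 63. Eliminate D.

D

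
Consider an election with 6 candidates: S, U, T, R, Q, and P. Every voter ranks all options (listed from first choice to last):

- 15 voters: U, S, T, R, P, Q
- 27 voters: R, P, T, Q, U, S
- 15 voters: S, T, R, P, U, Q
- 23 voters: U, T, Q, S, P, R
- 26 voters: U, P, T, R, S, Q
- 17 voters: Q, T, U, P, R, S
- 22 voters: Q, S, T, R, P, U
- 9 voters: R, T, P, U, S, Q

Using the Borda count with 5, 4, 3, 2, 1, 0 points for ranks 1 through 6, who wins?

S: 15·4 + 27·0 + 15·5 + 23·2 + 26·1 + 17·0 + 22·4 + 9·1 = 304
U: 15·5 + 27·1 + 15·1 + 23·5 + 26·5 + 17·3 + 22·0 + 9·2 = 431
T: 15·3 + 27·3 + 15·4 + 23·4 + 26·3 + 17·4 + 22·3 + 9·4 = 526
R: 15·2 + 27·5 + 15·3 + 23·0 + 26·2 + 17·1 + 22·2 + 9·5 = 368
Q: 15·0 + 27·2 + 15·0 + 23·3 + 26·0 + 17·5 + 22·5 + 9·0 = 318
P: 15·1 + 27·4 + 15·2 + 23·1 + 26·4 + 17·2 + 22·1 + 9·3 = 363
T has the highest Borda score (526).

T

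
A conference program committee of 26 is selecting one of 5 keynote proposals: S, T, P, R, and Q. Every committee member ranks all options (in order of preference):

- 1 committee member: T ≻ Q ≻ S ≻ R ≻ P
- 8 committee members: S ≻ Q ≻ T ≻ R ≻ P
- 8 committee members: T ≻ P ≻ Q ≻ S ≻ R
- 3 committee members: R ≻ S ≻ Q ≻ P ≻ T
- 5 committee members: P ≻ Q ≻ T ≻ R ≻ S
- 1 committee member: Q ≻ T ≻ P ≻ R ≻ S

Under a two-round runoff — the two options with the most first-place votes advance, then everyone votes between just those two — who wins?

T

Round 1 first-place votes: S 8, T 9, P 5, R 3, Q 1.
T and S advance.
Runoff: T is preferred to S by 15 voters; S by 11.
T wins the runoff.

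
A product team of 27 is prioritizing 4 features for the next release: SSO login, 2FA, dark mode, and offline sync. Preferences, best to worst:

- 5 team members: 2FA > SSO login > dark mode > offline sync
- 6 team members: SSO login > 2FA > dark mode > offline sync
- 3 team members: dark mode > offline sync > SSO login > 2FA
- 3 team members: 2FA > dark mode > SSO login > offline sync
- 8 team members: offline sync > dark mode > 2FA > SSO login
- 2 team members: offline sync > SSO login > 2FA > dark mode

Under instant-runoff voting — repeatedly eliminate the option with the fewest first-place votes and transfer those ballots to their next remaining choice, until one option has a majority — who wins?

Round 1: SSO login 6, 2FA 8, dark mode 3, offline sync 10. Eliminate dark mode.
Round 2: SSO login 6, 2FA 8, offline sync 13. Eliminate SSO login.
Round 3: 2FA 14, offline sync 13. 2FA has a majority.

2FA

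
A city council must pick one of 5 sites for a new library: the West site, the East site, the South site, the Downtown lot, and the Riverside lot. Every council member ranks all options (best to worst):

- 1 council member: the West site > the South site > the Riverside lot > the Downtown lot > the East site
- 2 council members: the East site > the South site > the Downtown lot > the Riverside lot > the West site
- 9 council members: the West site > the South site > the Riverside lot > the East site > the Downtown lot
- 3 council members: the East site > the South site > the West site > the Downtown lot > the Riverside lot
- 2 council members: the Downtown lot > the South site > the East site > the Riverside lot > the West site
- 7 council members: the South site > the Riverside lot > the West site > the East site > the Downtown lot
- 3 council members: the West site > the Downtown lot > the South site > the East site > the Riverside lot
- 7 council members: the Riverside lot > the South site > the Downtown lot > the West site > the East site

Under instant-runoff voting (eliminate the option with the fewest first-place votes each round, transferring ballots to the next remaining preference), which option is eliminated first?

the Downtown lot

Round 1: the West site 13, the East site 5, the South site 7, the Downtown lot 2, the Riverside lot 7. Eliminate the Downtown lot.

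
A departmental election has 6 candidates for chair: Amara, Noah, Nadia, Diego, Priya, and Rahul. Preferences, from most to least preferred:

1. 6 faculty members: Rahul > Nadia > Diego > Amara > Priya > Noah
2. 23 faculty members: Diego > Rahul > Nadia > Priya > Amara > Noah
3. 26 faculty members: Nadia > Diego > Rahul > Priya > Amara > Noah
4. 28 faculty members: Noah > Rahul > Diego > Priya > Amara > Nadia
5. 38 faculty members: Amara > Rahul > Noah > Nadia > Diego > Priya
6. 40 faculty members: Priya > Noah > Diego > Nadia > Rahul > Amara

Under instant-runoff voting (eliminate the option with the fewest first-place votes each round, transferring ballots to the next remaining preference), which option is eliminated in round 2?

Round 1: Amara 38, Noah 28, Nadia 26, Diego 23, Priya 40, Rahul 6. Eliminate Rahul.
Round 2: Amara 38, Noah 28, Nadia 32, Diego 23, Priya 40. Eliminate Diego.

Diego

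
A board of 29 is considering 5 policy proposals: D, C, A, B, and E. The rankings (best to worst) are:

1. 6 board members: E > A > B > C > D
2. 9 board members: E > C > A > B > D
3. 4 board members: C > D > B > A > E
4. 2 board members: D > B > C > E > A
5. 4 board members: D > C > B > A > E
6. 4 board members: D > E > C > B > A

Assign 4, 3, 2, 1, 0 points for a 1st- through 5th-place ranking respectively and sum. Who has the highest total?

E

D: 6·0 + 9·0 + 4·3 + 2·4 + 4·4 + 4·4 = 52
C: 6·1 + 9·3 + 4·4 + 2·2 + 4·3 + 4·2 = 73
A: 6·3 + 9·2 + 4·1 + 2·0 + 4·1 + 4·0 = 44
B: 6·2 + 9·1 + 4·2 + 2·3 + 4·2 + 4·1 = 47
E: 6·4 + 9·4 + 4·0 + 2·1 + 4·0 + 4·3 = 74
E has the highest Borda score (74).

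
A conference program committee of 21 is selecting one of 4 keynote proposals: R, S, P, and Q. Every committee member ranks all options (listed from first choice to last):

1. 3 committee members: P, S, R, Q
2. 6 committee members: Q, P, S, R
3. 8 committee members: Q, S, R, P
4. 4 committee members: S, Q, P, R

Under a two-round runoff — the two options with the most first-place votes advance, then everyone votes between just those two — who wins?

Round 1 first-place votes: R 0, S 4, P 3, Q 14.
Q and S advance.
Runoff: Q is preferred to S by 14 voters; S by 7.
Q wins the runoff.

Q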